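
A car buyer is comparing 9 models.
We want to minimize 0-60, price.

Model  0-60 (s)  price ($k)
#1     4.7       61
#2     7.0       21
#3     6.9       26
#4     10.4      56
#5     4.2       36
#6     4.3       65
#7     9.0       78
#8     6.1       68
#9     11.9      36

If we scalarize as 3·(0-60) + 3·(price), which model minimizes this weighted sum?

#2

#1: 3·4.7 + 3·61 = 197.1
#2: 3·7.0 + 3·21 = 84.0
#3: 3·6.9 + 3·26 = 98.7
#4: 3·10.4 + 3·56 = 199.2
#5: 3·4.2 + 3·36 = 120.6
#6: 3·4.3 + 3·65 = 207.9
#7: 3·9.0 + 3·78 = 261.0
#8: 3·6.1 + 3·68 = 222.3
#9: 3·11.9 + 3·36 = 143.7
Lowest: #2 at 84.0.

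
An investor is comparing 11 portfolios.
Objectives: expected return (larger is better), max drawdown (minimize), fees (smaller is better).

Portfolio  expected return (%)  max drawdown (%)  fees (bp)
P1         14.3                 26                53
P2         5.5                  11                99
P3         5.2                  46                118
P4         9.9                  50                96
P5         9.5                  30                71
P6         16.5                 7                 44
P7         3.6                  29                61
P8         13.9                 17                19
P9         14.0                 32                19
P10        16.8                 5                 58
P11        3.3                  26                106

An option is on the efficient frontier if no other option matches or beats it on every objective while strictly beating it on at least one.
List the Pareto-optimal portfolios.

P1: dominated by P6 (expected return 16.5≥14.3, max drawdown 7≤26, fees 44≤53).
P2: dominated by P6 (expected return 16.5≥5.5, max drawdown 7≤11, fees 44≤99).
P3: dominated by P1 (expected return 14.3≥5.2, max drawdown 26≤46, fees 53≤118).
P4: dominated by P1 (expected return 14.3≥9.9, max drawdown 26≤50, fees 53≤96).
P5: dominated by P1 (expected return 14.3≥9.5, max drawdown 26≤30, fees 53≤71).
P6: not dominated.
P7: dominated by P1 (expected return 14.3≥3.6, max drawdown 26≤29, fees 53≤61).
P8: not dominated.
P9: not dominated.
P10: not dominated (best expected return).
P11: dominated by P1 (expected return 14.3≥3.3, max drawdown 26≤26, fees 53≤106).

P6, P8, P9, P10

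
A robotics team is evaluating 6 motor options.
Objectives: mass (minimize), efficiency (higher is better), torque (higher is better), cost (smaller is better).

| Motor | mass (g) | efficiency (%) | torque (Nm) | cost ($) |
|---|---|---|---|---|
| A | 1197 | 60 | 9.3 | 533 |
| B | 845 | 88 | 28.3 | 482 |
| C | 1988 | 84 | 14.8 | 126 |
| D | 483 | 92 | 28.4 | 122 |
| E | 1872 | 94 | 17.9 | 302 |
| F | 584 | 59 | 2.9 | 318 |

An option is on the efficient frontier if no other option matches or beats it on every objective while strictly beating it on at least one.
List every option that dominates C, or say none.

D

D: mass 483≤1988, efficiency 92≥84, torque 28.4≥14.8, cost 122≤126 — dominates C.
Others (A, B, E, F) are each worse than C on at least one objective.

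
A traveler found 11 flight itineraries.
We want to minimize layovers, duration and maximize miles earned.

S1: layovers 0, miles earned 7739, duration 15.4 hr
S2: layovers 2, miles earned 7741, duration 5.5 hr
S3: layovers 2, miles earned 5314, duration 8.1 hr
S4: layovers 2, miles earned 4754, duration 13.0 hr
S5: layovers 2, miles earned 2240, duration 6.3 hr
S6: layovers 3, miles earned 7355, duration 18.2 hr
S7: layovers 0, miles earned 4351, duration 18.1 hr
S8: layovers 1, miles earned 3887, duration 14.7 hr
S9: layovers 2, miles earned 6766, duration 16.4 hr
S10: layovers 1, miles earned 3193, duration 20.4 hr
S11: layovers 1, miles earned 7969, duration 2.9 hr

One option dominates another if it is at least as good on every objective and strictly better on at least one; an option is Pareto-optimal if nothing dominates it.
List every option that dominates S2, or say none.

S11: layovers 1≤2, miles earned 7969≥7741, duration 2.9≤5.5 — dominates S2.
Others (S1, S3, S4, S5, S6, S7, S8, S9, S10) are each worse than S2 on at least one objective.

S11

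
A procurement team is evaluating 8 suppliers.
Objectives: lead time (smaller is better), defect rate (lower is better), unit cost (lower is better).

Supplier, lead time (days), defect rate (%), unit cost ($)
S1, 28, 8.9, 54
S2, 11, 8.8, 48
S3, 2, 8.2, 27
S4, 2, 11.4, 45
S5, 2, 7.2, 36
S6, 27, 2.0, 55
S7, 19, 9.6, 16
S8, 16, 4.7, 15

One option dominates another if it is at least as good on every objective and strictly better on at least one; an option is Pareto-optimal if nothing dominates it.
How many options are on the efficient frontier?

4

S1: dominated by S2 (lead time 11≤28, defect rate 8.8≤8.9, unit cost 48≤54).
S2: dominated by S3 (lead time 2≤11, defect rate 8.2≤8.8, unit cost 27≤48).
S3: not dominated.
S4: dominated by S3 (lead time 2≤2, defect rate 8.2≤11.4, unit cost 27≤45).
S5: not dominated.
S6: not dominated (best defect rate).
S7: dominated by S8 (lead time 16≤19, defect rate 4.7≤9.6, unit cost 15≤16).
S8: not dominated (best unit cost).
Pareto-optimal: S3, S5, S6, S8 → 4.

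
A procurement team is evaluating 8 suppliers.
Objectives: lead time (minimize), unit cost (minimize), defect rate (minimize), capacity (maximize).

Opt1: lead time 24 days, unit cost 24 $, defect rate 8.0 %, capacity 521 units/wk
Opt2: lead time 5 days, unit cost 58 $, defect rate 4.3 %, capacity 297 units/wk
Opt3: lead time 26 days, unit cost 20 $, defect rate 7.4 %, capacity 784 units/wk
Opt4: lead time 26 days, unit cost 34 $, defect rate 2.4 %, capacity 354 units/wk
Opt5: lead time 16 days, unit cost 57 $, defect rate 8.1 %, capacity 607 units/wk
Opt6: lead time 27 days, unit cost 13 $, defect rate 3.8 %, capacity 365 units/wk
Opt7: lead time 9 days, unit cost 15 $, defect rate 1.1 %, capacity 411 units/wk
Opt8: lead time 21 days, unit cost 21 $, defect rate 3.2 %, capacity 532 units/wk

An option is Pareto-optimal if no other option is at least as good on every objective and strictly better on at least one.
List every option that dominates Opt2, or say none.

none

Opt1: worse on lead time (24 vs 5).
Opt3: worse on lead time (26 vs 5).
Opt4: worse on lead time (26 vs 5).
Opt5: worse on lead time (16 vs 5).
Opt6: worse on lead time (27 vs 5).
Opt7: worse on lead time (9 vs 5).
Opt8: worse on lead time (21 vs 5).
No option dominates Opt2.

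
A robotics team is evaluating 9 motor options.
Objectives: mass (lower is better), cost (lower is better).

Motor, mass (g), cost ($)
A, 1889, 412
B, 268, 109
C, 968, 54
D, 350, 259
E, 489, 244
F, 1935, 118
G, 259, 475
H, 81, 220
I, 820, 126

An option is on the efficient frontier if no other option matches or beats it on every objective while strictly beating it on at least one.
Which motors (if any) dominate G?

H: mass 81≤259, cost 220≤475 — dominates G.
Others (A, B, C, D, E, F, I) are each worse than G on at least one objective.

H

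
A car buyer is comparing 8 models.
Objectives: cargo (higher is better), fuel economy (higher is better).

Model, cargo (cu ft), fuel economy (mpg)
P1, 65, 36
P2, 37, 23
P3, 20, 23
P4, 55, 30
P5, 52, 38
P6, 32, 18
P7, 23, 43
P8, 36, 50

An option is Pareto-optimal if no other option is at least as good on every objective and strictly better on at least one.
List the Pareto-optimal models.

P1, P5, P8

P1: not dominated (best cargo).
P2: dominated by P1 (cargo 65≥37, fuel economy 36≥23).
P3: dominated by P1 (cargo 65≥20, fuel economy 36≥23).
P4: dominated by P1 (cargo 65≥55, fuel economy 36≥30).
P5: not dominated.
P6: dominated by P1 (cargo 65≥32, fuel economy 36≥18).
P7: dominated by P8 (cargo 36≥23, fuel economy 50≥43).
P8: not dominated (best fuel economy).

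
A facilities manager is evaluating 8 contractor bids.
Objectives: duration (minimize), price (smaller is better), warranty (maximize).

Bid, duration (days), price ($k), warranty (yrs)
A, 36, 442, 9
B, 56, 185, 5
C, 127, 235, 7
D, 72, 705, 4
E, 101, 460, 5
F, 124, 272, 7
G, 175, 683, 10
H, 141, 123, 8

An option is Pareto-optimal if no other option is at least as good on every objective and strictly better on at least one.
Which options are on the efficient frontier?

A: not dominated (best duration).
B: not dominated.
C: not dominated.
D: dominated by A (duration 36≤72, price 442≤705, warranty 9≥4).
E: dominated by A (duration 36≤101, price 442≤460, warranty 9≥5).
F: not dominated.
G: not dominated (best warranty).
H: not dominated (best price).

A, B, C, F, G, H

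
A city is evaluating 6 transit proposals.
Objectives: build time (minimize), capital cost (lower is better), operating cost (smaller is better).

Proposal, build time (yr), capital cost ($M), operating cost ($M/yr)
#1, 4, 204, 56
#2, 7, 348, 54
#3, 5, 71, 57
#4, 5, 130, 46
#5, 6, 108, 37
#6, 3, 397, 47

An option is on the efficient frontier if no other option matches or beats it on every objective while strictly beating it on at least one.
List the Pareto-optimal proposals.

#1: not dominated.
#2: dominated by #4 (build time 5≤7, capital cost 130≤348, operating cost 46≤54).
#3: not dominated (best capital cost).
#4: not dominated.
#5: not dominated (best operating cost).
#6: not dominated (best build time).

#1, #3, #4, #5, #6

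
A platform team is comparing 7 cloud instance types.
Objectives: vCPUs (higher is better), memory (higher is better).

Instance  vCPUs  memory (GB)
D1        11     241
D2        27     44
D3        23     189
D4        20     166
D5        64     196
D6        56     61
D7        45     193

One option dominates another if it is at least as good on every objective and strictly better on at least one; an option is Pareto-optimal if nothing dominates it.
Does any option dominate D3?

D5 vs D3: vCPUs 64≥23, memory 196≥189 — D5 is at least as good on every objective and strictly better on at least one, so D5 dominates D3.

Yes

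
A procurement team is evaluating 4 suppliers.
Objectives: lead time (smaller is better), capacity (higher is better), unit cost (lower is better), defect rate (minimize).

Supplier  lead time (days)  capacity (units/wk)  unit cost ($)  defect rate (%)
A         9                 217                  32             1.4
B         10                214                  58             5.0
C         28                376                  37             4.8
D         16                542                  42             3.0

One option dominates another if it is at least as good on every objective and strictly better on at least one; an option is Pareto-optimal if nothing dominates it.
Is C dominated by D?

D vs C: D is worse on unit cost (42 vs 37), so it does not dominate C.

No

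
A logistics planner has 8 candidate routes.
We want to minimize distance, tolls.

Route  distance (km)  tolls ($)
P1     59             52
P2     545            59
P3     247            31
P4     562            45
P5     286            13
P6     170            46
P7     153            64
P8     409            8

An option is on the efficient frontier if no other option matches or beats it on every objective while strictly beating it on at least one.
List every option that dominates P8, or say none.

none

P1: worse on tolls (52 vs 8).
P2: worse on distance (545 vs 409).
P3: worse on tolls (31 vs 8).
P4: worse on distance (562 vs 409).
P5: worse on tolls (13 vs 8).
P6: worse on tolls (46 vs 8).
P7: worse on tolls (64 vs 8).
No option dominates P8.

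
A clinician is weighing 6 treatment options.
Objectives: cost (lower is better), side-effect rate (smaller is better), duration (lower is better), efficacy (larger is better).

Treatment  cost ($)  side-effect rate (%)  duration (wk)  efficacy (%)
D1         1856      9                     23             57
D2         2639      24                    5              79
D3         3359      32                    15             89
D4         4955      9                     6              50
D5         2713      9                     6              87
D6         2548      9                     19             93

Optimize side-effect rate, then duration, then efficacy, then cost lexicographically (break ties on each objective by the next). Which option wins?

First minimize side-effect rate: best is 9, kept {D1, D4, D5, D6}.
Then minimize duration: best is 6, kept {D4, D5}.
Then maximize efficacy: best is 87, kept {D5}.

D5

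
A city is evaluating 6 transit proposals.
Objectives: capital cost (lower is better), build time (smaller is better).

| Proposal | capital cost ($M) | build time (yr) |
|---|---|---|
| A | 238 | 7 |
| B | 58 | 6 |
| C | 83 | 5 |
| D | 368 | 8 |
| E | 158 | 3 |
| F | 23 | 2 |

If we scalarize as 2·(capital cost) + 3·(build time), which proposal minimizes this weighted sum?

F

A: 2·238 + 3·7 = 497
B: 2·58 + 3·6 = 134
C: 2·83 + 3·5 = 181
D: 2·368 + 3·8 = 760
E: 2·158 + 3·3 = 325
F: 2·23 + 3·2 = 52
Lowest: F at 52.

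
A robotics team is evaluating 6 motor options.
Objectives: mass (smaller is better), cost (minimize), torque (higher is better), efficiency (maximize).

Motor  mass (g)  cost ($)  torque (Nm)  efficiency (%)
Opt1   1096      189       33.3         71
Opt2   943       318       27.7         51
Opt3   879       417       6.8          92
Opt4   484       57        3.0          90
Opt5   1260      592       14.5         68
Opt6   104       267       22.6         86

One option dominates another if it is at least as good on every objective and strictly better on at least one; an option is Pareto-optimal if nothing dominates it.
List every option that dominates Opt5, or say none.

Opt1, Opt6

Opt1: mass 1096≤1260, cost 189≤592, torque 33.3≥14.5, efficiency 71≥68 — dominates Opt5.
Opt6: mass 104≤1260, cost 267≤592, torque 22.6≥14.5, efficiency 86≥68 — dominates Opt5.
Others (Opt2, Opt3, Opt4) are each worse than Opt5 on at least one objective.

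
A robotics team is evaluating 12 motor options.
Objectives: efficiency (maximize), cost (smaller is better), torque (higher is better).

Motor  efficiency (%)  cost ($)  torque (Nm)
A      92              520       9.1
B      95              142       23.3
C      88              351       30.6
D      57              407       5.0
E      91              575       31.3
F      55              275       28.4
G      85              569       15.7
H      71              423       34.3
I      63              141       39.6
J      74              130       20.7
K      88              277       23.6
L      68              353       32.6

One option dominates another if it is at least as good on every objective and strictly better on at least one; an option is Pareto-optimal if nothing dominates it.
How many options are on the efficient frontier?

A: dominated by B (efficiency 95≥92, cost 142≤520, torque 23.3≥9.1).
B: not dominated (best efficiency).
C: not dominated.
D: dominated by B (efficiency 95≥57, cost 142≤407, torque 23.3≥5.0).
E: not dominated.
F: dominated by I (efficiency 63≥55, cost 141≤275, torque 39.6≥28.4).
G: dominated by B (efficiency 95≥85, cost 142≤569, torque 23.3≥15.7).
H: not dominated.
I: not dominated (best torque).
J: not dominated (best cost).
K: not dominated.
L: not dominated.
Pareto-optimal: B, C, E, H, I, J, K, L → 8.

8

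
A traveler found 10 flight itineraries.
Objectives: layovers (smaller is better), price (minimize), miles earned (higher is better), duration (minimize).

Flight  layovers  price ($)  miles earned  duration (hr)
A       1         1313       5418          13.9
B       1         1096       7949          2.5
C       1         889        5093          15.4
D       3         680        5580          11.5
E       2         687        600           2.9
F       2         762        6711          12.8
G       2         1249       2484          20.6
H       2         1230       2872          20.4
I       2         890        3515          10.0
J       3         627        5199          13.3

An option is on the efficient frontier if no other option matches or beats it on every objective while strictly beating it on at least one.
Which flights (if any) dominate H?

B: layovers 1≤2, price 1096≤1230, miles earned 7949≥2872, duration 2.5≤20.4 — dominates H.
C: layovers 1≤2, price 889≤1230, miles earned 5093≥2872, duration 15.4≤20.4 — dominates H.
F: layovers 2≤2, price 762≤1230, miles earned 6711≥2872, duration 12.8≤20.4 — dominates H.
I: layovers 2≤2, price 890≤1230, miles earned 3515≥2872, duration 10.0≤20.4 — dominates H.
Others (A, D, E, G, J) are each worse than H on at least one objective.

B, C, F, I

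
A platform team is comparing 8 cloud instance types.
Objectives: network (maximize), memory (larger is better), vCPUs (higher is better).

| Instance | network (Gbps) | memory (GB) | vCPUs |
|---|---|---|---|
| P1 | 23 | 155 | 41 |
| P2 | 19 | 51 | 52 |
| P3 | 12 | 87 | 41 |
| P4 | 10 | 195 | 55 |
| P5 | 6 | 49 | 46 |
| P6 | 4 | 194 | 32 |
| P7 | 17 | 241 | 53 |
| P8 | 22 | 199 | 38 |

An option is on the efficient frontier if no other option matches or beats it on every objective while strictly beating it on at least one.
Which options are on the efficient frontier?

P1: not dominated (best network).
P2: not dominated.
P3: dominated by P1 (network 23≥12, memory 155≥87, vCPUs 41≥41).
P4: not dominated (best vCPUs).
P5: dominated by P2 (network 19≥6, memory 51≥49, vCPUs 52≥46).
P6: dominated by P4 (network 10≥4, memory 195≥194, vCPUs 55≥32).
P7: not dominated (best memory).
P8: not dominated.

P1, P2, P4, P7, P8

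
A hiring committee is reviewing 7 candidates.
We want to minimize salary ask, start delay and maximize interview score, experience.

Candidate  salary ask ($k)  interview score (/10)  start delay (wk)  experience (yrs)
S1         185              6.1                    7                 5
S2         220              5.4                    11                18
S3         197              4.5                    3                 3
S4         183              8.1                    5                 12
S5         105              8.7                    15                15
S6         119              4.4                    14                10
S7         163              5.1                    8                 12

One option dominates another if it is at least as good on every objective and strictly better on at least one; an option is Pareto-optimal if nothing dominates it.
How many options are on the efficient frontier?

6

S1: dominated by S4 (salary ask 183≤185, interview score 8.1≥6.1, start delay 5≤7, experience 12≥5).
S2: not dominated (best experience).
S3: not dominated (best start delay).
S4: not dominated.
S5: not dominated (best salary ask).
S6: not dominated.
S7: not dominated.
Pareto-optimal: S2, S3, S4, S5, S6, S7 → 6.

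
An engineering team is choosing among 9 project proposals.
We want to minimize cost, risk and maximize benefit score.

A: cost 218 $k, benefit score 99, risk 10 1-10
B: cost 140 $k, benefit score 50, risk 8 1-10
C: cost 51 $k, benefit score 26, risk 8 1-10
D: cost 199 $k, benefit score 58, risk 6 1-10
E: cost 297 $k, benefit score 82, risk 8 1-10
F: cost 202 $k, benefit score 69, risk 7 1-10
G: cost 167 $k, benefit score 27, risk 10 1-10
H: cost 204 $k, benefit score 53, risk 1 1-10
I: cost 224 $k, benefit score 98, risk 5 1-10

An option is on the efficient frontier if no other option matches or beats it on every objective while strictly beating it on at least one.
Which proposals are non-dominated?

A, B, C, D, F, H, I

A: not dominated (best benefit score).
B: not dominated.
C: not dominated (best cost).
D: not dominated.
E: dominated by I (cost 224≤297, benefit score 98≥82, risk 5≤8).
F: not dominated.
G: dominated by B (cost 140≤167, benefit score 50≥27, risk 8≤10).
H: not dominated (best risk).
I: not dominated.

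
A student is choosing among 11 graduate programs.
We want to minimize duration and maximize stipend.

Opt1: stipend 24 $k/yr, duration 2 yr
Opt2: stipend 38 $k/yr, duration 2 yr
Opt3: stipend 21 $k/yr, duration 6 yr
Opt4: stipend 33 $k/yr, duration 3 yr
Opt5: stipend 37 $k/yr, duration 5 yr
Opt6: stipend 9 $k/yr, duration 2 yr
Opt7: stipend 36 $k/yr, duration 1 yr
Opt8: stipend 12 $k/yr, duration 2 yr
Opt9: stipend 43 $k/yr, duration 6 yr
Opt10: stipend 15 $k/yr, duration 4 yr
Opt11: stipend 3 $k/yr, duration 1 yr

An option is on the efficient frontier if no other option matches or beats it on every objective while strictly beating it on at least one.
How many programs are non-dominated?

3

Opt1: dominated by Opt2 (stipend 38≥24, duration 2≤2).
Opt2: not dominated.
Opt3: dominated by Opt1 (stipend 24≥21, duration 2≤6).
Opt4: dominated by Opt2 (stipend 38≥33, duration 2≤3).
Opt5: dominated by Opt2 (stipend 38≥37, duration 2≤5).
Opt6: dominated by Opt1 (stipend 24≥9, duration 2≤2).
Opt7: not dominated.
Opt8: dominated by Opt1 (stipend 24≥12, duration 2≤2).
Opt9: not dominated (best stipend).
Opt10: dominated by Opt1 (stipend 24≥15, duration 2≤4).
Opt11: dominated by Opt7 (stipend 36≥3, duration 1≤1).
Pareto-optimal: Opt2, Opt7, Opt9 → 3.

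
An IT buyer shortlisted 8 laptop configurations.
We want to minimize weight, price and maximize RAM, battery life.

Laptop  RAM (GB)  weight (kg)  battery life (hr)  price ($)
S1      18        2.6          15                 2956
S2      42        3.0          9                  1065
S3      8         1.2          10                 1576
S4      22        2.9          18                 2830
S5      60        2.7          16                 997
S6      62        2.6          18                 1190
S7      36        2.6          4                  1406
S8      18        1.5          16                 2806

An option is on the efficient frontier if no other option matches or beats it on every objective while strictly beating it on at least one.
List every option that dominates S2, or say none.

S5: RAM 60≥42, weight 2.7≤3.0, battery life 16≥9, price 997≤1065 — dominates S2.
Others (S1, S3, S4, S6, S7, S8) are each worse than S2 on at least one objective.

S5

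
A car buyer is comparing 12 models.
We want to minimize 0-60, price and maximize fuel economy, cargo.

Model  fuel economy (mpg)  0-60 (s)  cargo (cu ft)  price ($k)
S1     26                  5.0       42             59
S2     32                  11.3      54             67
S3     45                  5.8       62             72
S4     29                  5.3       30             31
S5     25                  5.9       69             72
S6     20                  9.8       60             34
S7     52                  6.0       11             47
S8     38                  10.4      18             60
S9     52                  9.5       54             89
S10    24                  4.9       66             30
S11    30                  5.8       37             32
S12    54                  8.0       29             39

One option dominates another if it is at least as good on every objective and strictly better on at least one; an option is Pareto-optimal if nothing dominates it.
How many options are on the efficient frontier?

10

S1: not dominated.
S2: not dominated.
S3: not dominated.
S4: not dominated.
S5: not dominated (best cargo).
S6: dominated by S10 (fuel economy 24≥20, 0-60 4.9≤9.8, cargo 66≥60, price 30≤34).
S7: not dominated.
S8: dominated by S12 (fuel economy 54≥38, 0-60 8.0≤10.4, cargo 29≥18, price 39≤60).
S9: not dominated.
S10: not dominated (best 0-60).
S11: not dominated.
S12: not dominated (best fuel economy).
Pareto-optimal: S1, S2, S3, S4, S5, S7, S9, S10, S11, S12 → 10.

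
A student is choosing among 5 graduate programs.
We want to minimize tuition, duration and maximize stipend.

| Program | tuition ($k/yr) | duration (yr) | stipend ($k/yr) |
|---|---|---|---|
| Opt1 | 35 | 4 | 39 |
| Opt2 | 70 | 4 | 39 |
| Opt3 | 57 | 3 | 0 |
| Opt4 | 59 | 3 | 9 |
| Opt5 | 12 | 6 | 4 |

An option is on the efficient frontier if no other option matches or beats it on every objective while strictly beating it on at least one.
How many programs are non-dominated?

4

Opt1: not dominated.
Opt2: dominated by Opt1 (tuition 35≤70, duration 4≤4, stipend 39≥39).
Opt3: not dominated.
Opt4: not dominated.
Opt5: not dominated (best tuition).
Pareto-optimal: Opt1, Opt3, Opt4, Opt5 → 4.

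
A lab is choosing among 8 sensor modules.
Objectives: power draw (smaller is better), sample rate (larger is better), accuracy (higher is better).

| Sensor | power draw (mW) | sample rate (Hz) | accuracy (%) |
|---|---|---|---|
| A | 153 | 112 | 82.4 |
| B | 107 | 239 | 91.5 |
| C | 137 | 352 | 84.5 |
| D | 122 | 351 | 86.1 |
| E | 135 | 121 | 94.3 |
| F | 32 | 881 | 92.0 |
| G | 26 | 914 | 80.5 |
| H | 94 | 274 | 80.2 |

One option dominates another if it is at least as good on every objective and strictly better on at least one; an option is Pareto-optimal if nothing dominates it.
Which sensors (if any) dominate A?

B, C, D, E, F

B: power draw 107≤153, sample rate 239≥112, accuracy 91.5≥82.4 — dominates A.
C: power draw 137≤153, sample rate 352≥112, accuracy 84.5≥82.4 — dominates A.
D: power draw 122≤153, sample rate 351≥112, accuracy 86.1≥82.4 — dominates A.
E: power draw 135≤153, sample rate 121≥112, accuracy 94.3≥82.4 — dominates A.
F: power draw 32≤153, sample rate 881≥112, accuracy 92.0≥82.4 — dominates A.
Others (G, H) are each worse than A on at least one objective.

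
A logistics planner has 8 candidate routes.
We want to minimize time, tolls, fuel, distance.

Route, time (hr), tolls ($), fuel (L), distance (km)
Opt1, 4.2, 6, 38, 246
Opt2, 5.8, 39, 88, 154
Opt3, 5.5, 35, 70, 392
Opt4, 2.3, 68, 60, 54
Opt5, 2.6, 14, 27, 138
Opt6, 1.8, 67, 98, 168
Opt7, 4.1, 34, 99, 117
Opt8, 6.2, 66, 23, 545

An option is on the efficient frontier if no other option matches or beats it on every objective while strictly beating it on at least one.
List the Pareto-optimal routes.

Opt1, Opt4, Opt5, Opt6, Opt7, Opt8

Opt1: not dominated (best tolls).
Opt2: dominated by Opt5 (time 2.6≤5.8, tolls 14≤39, fuel 27≤88, distance 138≤154).
Opt3: dominated by Opt1 (time 4.2≤5.5, tolls 6≤35, fuel 38≤70, distance 246≤392).
Opt4: not dominated (best distance).
Opt5: not dominated.
Opt6: not dominated (best time).
Opt7: not dominated.
Opt8: not dominated (best fuel).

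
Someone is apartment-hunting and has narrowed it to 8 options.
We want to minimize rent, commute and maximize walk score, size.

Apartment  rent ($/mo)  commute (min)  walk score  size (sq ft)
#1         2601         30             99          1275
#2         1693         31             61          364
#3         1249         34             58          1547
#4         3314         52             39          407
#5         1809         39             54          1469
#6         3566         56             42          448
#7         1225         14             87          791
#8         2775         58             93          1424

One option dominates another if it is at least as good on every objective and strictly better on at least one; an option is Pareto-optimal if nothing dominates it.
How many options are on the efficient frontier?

#1: not dominated (best walk score).
#2: dominated by #7 (rent 1225≤1693, commute 14≤31, walk score 87≥61, size 791≥364).
#3: not dominated (best size).
#4: dominated by #1 (rent 2601≤3314, commute 30≤52, walk score 99≥39, size 1275≥407).
#5: dominated by #3 (rent 1249≤1809, commute 34≤39, walk score 58≥54, size 1547≥1469).
#6: dominated by #1 (rent 2601≤3566, commute 30≤56, walk score 99≥42, size 1275≥448).
#7: not dominated (best rent).
#8: not dominated.
Pareto-optimal: #1, #3, #7, #8 → 4.

4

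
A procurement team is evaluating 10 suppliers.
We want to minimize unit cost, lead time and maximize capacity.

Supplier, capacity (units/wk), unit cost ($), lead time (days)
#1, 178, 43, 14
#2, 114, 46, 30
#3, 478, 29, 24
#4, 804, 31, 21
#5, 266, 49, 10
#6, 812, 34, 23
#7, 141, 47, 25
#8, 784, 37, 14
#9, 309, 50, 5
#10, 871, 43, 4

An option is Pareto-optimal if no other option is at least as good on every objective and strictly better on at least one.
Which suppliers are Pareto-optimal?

#1: dominated by #8 (capacity 784≥178, unit cost 37≤43, lead time 14≤14).
#2: dominated by #1 (capacity 178≥114, unit cost 43≤46, lead time 14≤30).
#3: not dominated (best unit cost).
#4: not dominated.
#5: dominated by #10 (capacity 871≥266, unit cost 43≤49, lead time 4≤10).
#6: not dominated.
#7: dominated by #1 (capacity 178≥141, unit cost 43≤47, lead time 14≤25).
#8: not dominated.
#9: dominated by #10 (capacity 871≥309, unit cost 43≤50, lead time 4≤5).
#10: not dominated (best capacity).

#3, #4, #6, #8, #10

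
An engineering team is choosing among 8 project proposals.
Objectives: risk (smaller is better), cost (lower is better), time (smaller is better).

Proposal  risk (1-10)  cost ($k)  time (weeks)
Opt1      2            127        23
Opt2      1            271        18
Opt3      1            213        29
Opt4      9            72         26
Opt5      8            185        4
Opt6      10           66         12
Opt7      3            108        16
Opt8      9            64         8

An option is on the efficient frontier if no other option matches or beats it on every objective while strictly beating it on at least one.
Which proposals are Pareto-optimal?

Opt1: not dominated.
Opt2: not dominated.
Opt3: not dominated.
Opt4: dominated by Opt8 (risk 9≤9, cost 64≤72, time 8≤26).
Opt5: not dominated (best time).
Opt6: dominated by Opt8 (risk 9≤10, cost 64≤66, time 8≤12).
Opt7: not dominated.
Opt8: not dominated (best cost).

Opt1, Opt2, Opt3, Opt5, Opt7, Opt8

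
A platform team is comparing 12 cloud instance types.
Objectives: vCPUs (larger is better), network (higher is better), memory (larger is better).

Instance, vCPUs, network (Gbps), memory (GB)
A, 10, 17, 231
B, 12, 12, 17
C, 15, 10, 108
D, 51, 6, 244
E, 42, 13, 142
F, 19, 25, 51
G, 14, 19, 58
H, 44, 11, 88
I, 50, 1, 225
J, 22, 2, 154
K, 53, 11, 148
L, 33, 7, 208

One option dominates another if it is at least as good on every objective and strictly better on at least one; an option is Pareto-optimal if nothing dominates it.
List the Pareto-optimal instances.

A, D, E, F, G, K, L

A: not dominated.
B: dominated by E (vCPUs 42≥12, network 13≥12, memory 142≥17).
C: dominated by E (vCPUs 42≥15, network 13≥10, memory 142≥108).
D: not dominated (best memory).
E: not dominated.
F: not dominated (best network).
G: not dominated.
H: dominated by K (vCPUs 53≥44, network 11≥11, memory 148≥88).
I: dominated by D (vCPUs 51≥50, network 6≥1, memory 244≥225).
J: dominated by D (vCPUs 51≥22, network 6≥2, memory 244≥154).
K: not dominated (best vCPUs).
L: not dominated.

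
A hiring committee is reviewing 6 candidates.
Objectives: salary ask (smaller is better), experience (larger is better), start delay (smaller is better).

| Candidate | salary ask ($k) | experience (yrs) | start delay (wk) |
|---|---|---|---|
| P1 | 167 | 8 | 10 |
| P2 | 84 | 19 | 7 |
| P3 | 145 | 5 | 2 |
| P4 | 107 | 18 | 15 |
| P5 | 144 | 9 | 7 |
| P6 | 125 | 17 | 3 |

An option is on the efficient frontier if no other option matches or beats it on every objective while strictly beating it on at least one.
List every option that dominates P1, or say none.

P2, P5, P6

P2: salary ask 84≤167, experience 19≥8, start delay 7≤10 — dominates P1.
P5: salary ask 144≤167, experience 9≥8, start delay 7≤10 — dominates P1.
P6: salary ask 125≤167, experience 17≥8, start delay 3≤10 — dominates P1.
Others (P3, P4) are each worse than P1 on at least one objective.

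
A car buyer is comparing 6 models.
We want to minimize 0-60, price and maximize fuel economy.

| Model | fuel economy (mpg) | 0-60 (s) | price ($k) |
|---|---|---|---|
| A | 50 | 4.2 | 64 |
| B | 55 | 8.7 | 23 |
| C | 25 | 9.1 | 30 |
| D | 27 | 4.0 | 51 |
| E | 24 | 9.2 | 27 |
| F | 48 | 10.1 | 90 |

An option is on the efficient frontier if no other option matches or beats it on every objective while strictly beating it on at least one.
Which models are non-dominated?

A, B, D

A: not dominated.
B: not dominated (best fuel economy).
C: dominated by B (fuel economy 55≥25, 0-60 8.7≤9.1, price 23≤30).
D: not dominated (best 0-60).
E: dominated by B (fuel economy 55≥24, 0-60 8.7≤9.2, price 23≤27).
F: dominated by A (fuel economy 50≥48, 0-60 4.2≤10.1, price 64≤90).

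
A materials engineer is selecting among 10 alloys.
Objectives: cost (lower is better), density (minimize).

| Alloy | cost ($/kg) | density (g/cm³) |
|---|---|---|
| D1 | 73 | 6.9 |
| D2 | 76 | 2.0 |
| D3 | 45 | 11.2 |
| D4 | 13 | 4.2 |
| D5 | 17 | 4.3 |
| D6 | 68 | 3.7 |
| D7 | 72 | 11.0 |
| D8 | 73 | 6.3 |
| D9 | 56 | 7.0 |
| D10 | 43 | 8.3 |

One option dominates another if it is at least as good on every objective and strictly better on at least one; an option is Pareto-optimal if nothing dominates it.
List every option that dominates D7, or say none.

D4: cost 13≤72, density 4.2≤11.0 — dominates D7.
D5: cost 17≤72, density 4.3≤11.0 — dominates D7.
D6: cost 68≤72, density 3.7≤11.0 — dominates D7.
D9: cost 56≤72, density 7.0≤11.0 — dominates D7.
D10: cost 43≤72, density 8.3≤11.0 — dominates D7.
Others (D1, D2, D3, D8) are each worse than D7 on at least one objective.

D4, D5, D6, D9, D10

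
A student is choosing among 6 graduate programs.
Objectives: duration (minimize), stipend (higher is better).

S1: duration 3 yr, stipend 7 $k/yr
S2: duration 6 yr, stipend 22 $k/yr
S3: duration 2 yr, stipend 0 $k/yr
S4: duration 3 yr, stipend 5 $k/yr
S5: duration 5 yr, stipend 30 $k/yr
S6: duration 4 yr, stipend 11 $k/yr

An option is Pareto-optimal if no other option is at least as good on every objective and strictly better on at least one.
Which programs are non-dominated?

S1: not dominated.
S2: dominated by S5 (duration 5≤6, stipend 30≥22).
S3: not dominated (best duration).
S4: dominated by S1 (duration 3≤3, stipend 7≥5).
S5: not dominated (best stipend).
S6: not dominated.

S1, S3, S5, S6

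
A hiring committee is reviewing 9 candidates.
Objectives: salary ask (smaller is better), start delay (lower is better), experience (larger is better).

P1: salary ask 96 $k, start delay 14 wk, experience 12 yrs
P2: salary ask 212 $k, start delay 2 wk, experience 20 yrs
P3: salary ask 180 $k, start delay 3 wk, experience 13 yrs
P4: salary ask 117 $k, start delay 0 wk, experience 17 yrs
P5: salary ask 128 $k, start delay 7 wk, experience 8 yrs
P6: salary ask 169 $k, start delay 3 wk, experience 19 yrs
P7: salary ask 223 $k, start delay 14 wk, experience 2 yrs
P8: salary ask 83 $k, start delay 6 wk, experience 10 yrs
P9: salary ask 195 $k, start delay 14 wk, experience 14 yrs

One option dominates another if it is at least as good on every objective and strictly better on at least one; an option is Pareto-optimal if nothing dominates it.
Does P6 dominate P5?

No

P6 vs P5: P6 is worse on salary ask (169 vs 128), so it does not dominate P5.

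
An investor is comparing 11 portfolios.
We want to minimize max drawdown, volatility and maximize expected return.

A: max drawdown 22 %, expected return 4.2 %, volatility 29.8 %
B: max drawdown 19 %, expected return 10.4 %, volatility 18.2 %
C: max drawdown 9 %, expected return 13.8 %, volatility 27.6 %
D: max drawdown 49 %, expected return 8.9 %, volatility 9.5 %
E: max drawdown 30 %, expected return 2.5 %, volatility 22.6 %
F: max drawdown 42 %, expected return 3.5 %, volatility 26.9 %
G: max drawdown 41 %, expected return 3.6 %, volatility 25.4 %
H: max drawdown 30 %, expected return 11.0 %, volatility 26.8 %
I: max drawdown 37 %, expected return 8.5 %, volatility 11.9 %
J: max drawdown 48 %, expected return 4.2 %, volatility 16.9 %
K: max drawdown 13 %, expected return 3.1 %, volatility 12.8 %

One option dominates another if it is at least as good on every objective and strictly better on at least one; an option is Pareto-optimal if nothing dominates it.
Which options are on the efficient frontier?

B, C, D, H, I, K

A: dominated by B (max drawdown 19≤22, expected return 10.4≥4.2, volatility 18.2≤29.8).
B: not dominated.
C: not dominated (best max drawdown).
D: not dominated (best volatility).
E: dominated by B (max drawdown 19≤30, expected return 10.4≥2.5, volatility 18.2≤22.6).
F: dominated by B (max drawdown 19≤42, expected return 10.4≥3.5, volatility 18.2≤26.9).
G: dominated by B (max drawdown 19≤41, expected return 10.4≥3.6, volatility 18.2≤25.4).
H: not dominated.
I: not dominated.
J: dominated by I (max drawdown 37≤48, expected return 8.5≥4.2, volatility 11.9≤16.9).
K: not dominated.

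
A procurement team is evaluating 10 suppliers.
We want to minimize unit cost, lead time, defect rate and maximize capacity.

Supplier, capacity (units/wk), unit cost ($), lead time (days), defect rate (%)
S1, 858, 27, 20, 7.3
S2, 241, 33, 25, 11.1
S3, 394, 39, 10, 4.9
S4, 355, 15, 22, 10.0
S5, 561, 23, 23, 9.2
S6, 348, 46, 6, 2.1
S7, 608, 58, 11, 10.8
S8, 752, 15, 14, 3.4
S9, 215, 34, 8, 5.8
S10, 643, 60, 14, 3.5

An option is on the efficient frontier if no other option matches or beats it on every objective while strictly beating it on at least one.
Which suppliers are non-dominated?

S1: not dominated (best capacity).
S2: dominated by S1 (capacity 858≥241, unit cost 27≤33, lead time 20≤25, defect rate 7.3≤11.1).
S3: not dominated.
S4: dominated by S8 (capacity 752≥355, unit cost 15≤15, lead time 14≤22, defect rate 3.4≤10.0).
S5: dominated by S8 (capacity 752≥561, unit cost 15≤23, lead time 14≤23, defect rate 3.4≤9.2).
S6: not dominated (best lead time).
S7: not dominated.
S8: not dominated.
S9: not dominated.
S10: dominated by S8 (capacity 752≥643, unit cost 15≤60, lead time 14≤14, defect rate 3.4≤3.5).

S1, S3, S6, S7, S8, S9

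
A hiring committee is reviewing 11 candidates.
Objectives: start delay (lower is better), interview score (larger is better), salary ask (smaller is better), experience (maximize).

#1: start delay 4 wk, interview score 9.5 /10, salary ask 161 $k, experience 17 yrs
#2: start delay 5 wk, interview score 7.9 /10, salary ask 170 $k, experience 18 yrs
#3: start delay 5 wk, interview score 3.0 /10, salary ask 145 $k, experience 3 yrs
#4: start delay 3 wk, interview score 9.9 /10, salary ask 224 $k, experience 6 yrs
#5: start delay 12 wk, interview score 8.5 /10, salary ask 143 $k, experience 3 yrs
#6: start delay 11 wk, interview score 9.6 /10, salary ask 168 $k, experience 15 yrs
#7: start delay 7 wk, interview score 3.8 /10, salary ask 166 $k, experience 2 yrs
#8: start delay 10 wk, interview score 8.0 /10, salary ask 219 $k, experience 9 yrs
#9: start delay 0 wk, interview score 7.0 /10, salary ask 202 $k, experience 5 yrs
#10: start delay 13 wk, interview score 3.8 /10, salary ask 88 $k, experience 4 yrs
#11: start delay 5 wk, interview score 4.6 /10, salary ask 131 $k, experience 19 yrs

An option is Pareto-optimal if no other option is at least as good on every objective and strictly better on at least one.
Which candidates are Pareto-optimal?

#1: not dominated.
#2: not dominated.
#3: dominated by #11 (start delay 5≤5, interview score 4.6≥3.0, salary ask 131≤145, experience 19≥3).
#4: not dominated (best interview score).
#5: not dominated.
#6: not dominated.
#7: dominated by #1 (start delay 4≤7, interview score 9.5≥3.8, salary ask 161≤166, experience 17≥2).
#8: dominated by #1 (start delay 4≤10, interview score 9.5≥8.0, salary ask 161≤219, experience 17≥9).
#9: not dominated (best start delay).
#10: not dominated (best salary ask).
#11: not dominated (best experience).

#1, #2, #4, #5, #6, #9, #10, #11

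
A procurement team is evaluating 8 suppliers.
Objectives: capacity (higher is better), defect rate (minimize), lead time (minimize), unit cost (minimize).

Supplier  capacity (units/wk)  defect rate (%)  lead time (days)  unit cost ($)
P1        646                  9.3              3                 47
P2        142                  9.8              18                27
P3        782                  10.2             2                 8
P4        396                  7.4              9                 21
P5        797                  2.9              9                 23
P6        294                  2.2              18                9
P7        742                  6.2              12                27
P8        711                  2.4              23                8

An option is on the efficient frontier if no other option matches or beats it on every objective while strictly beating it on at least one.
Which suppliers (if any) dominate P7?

P5

P5: capacity 797≥742, defect rate 2.9≤6.2, lead time 9≤12, unit cost 23≤27 — dominates P7.
Others (P1, P2, P3, P4, P6, P8) are each worse than P7 on at least one objective.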